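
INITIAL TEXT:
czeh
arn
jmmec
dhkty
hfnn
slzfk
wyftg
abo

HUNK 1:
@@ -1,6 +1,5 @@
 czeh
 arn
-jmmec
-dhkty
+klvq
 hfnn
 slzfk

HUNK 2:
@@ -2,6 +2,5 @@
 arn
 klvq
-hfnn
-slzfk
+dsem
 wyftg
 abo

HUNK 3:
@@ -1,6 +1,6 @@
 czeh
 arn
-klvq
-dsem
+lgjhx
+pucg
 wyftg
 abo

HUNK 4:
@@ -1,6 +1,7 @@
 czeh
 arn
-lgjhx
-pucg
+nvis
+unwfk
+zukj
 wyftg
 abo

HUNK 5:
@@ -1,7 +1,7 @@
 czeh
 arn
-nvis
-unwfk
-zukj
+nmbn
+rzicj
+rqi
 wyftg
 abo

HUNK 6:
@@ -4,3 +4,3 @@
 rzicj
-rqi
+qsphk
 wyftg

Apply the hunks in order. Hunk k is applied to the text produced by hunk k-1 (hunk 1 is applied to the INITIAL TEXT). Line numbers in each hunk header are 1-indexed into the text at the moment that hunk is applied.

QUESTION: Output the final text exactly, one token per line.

Answer: czeh
arn
nmbn
rzicj
qsphk
wyftg
abo

Derivation:
Hunk 1: at line 1 remove [jmmec,dhkty] add [klvq] -> 7 lines: czeh arn klvq hfnn slzfk wyftg abo
Hunk 2: at line 2 remove [hfnn,slzfk] add [dsem] -> 6 lines: czeh arn klvq dsem wyftg abo
Hunk 3: at line 1 remove [klvq,dsem] add [lgjhx,pucg] -> 6 lines: czeh arn lgjhx pucg wyftg abo
Hunk 4: at line 1 remove [lgjhx,pucg] add [nvis,unwfk,zukj] -> 7 lines: czeh arn nvis unwfk zukj wyftg abo
Hunk 5: at line 1 remove [nvis,unwfk,zukj] add [nmbn,rzicj,rqi] -> 7 lines: czeh arn nmbn rzicj rqi wyftg abo
Hunk 6: at line 4 remove [rqi] add [qsphk] -> 7 lines: czeh arn nmbn rzicj qsphk wyftg abo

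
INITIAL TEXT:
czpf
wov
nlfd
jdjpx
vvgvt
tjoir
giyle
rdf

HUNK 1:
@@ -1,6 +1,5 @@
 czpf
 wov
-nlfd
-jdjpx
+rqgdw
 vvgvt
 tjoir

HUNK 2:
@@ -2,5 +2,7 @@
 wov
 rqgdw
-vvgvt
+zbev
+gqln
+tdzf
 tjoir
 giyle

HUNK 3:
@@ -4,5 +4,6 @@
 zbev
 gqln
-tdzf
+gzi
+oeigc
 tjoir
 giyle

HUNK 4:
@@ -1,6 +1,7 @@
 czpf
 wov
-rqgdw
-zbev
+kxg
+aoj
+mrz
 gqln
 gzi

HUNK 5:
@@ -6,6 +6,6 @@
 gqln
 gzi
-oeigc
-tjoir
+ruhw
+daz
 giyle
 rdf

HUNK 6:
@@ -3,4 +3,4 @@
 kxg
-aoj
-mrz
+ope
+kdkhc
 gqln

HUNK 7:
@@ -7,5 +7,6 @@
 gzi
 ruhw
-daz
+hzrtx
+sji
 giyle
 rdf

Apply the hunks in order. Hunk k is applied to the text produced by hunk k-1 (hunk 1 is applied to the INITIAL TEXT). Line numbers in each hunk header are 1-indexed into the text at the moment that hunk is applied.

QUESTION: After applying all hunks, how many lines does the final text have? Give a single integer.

Answer: 12

Derivation:
Hunk 1: at line 1 remove [nlfd,jdjpx] add [rqgdw] -> 7 lines: czpf wov rqgdw vvgvt tjoir giyle rdf
Hunk 2: at line 2 remove [vvgvt] add [zbev,gqln,tdzf] -> 9 lines: czpf wov rqgdw zbev gqln tdzf tjoir giyle rdf
Hunk 3: at line 4 remove [tdzf] add [gzi,oeigc] -> 10 lines: czpf wov rqgdw zbev gqln gzi oeigc tjoir giyle rdf
Hunk 4: at line 1 remove [rqgdw,zbev] add [kxg,aoj,mrz] -> 11 lines: czpf wov kxg aoj mrz gqln gzi oeigc tjoir giyle rdf
Hunk 5: at line 6 remove [oeigc,tjoir] add [ruhw,daz] -> 11 lines: czpf wov kxg aoj mrz gqln gzi ruhw daz giyle rdf
Hunk 6: at line 3 remove [aoj,mrz] add [ope,kdkhc] -> 11 lines: czpf wov kxg ope kdkhc gqln gzi ruhw daz giyle rdf
Hunk 7: at line 7 remove [daz] add [hzrtx,sji] -> 12 lines: czpf wov kxg ope kdkhc gqln gzi ruhw hzrtx sji giyle rdf
Final line count: 12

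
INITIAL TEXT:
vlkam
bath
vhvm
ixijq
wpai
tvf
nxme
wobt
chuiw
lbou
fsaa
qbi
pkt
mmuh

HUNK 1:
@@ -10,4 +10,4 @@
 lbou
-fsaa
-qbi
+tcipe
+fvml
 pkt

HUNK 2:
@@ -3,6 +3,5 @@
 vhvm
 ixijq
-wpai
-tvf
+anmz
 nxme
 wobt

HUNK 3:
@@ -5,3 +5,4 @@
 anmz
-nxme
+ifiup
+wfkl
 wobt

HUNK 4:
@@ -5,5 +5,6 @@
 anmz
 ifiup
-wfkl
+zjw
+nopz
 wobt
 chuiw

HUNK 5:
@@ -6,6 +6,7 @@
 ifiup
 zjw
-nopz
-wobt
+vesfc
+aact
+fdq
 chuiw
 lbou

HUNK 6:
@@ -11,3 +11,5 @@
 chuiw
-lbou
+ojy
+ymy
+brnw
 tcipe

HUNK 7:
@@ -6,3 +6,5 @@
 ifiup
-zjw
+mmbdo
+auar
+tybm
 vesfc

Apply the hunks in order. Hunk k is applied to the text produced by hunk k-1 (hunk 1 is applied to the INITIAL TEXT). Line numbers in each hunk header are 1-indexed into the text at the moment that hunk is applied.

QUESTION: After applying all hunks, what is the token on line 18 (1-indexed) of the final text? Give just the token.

Answer: fvml

Derivation:
Hunk 1: at line 10 remove [fsaa,qbi] add [tcipe,fvml] -> 14 lines: vlkam bath vhvm ixijq wpai tvf nxme wobt chuiw lbou tcipe fvml pkt mmuh
Hunk 2: at line 3 remove [wpai,tvf] add [anmz] -> 13 lines: vlkam bath vhvm ixijq anmz nxme wobt chuiw lbou tcipe fvml pkt mmuh
Hunk 3: at line 5 remove [nxme] add [ifiup,wfkl] -> 14 lines: vlkam bath vhvm ixijq anmz ifiup wfkl wobt chuiw lbou tcipe fvml pkt mmuh
Hunk 4: at line 5 remove [wfkl] add [zjw,nopz] -> 15 lines: vlkam bath vhvm ixijq anmz ifiup zjw nopz wobt chuiw lbou tcipe fvml pkt mmuh
Hunk 5: at line 6 remove [nopz,wobt] add [vesfc,aact,fdq] -> 16 lines: vlkam bath vhvm ixijq anmz ifiup zjw vesfc aact fdq chuiw lbou tcipe fvml pkt mmuh
Hunk 6: at line 11 remove [lbou] add [ojy,ymy,brnw] -> 18 lines: vlkam bath vhvm ixijq anmz ifiup zjw vesfc aact fdq chuiw ojy ymy brnw tcipe fvml pkt mmuh
Hunk 7: at line 6 remove [zjw] add [mmbdo,auar,tybm] -> 20 lines: vlkam bath vhvm ixijq anmz ifiup mmbdo auar tybm vesfc aact fdq chuiw ojy ymy brnw tcipe fvml pkt mmuh
Final line 18: fvml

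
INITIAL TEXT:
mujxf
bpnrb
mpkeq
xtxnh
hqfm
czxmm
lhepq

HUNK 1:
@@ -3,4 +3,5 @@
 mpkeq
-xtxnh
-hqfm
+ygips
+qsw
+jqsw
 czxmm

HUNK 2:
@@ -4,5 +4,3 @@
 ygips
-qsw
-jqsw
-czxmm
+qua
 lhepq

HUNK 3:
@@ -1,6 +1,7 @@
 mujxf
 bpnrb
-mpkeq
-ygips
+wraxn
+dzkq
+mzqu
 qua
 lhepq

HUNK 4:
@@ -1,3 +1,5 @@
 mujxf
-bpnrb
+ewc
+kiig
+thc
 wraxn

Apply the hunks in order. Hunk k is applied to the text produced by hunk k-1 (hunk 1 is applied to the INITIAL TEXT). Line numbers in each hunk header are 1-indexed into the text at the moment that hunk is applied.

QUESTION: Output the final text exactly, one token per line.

Hunk 1: at line 3 remove [xtxnh,hqfm] add [ygips,qsw,jqsw] -> 8 lines: mujxf bpnrb mpkeq ygips qsw jqsw czxmm lhepq
Hunk 2: at line 4 remove [qsw,jqsw,czxmm] add [qua] -> 6 lines: mujxf bpnrb mpkeq ygips qua lhepq
Hunk 3: at line 1 remove [mpkeq,ygips] add [wraxn,dzkq,mzqu] -> 7 lines: mujxf bpnrb wraxn dzkq mzqu qua lhepq
Hunk 4: at line 1 remove [bpnrb] add [ewc,kiig,thc] -> 9 lines: mujxf ewc kiig thc wraxn dzkq mzqu qua lhepq

Answer: mujxf
ewc
kiig
thc
wraxn
dzkq
mzqu
qua
lhepq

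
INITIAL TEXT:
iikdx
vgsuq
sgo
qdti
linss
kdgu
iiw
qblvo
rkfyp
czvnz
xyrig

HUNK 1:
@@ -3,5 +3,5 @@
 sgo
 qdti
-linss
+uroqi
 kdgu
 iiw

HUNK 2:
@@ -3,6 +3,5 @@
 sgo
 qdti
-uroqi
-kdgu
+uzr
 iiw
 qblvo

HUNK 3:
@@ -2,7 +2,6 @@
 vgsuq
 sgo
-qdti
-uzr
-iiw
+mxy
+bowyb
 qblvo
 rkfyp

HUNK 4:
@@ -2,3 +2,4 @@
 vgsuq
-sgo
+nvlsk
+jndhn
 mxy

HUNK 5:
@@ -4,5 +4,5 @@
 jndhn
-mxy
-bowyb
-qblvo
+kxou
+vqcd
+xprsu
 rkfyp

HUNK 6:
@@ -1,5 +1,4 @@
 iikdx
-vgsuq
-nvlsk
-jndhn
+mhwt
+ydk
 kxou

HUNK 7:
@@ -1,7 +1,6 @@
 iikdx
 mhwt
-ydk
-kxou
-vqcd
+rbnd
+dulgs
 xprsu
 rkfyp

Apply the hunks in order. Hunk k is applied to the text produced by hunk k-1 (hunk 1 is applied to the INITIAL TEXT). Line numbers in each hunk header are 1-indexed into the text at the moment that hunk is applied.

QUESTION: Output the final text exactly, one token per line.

Hunk 1: at line 3 remove [linss] add [uroqi] -> 11 lines: iikdx vgsuq sgo qdti uroqi kdgu iiw qblvo rkfyp czvnz xyrig
Hunk 2: at line 3 remove [uroqi,kdgu] add [uzr] -> 10 lines: iikdx vgsuq sgo qdti uzr iiw qblvo rkfyp czvnz xyrig
Hunk 3: at line 2 remove [qdti,uzr,iiw] add [mxy,bowyb] -> 9 lines: iikdx vgsuq sgo mxy bowyb qblvo rkfyp czvnz xyrig
Hunk 4: at line 2 remove [sgo] add [nvlsk,jndhn] -> 10 lines: iikdx vgsuq nvlsk jndhn mxy bowyb qblvo rkfyp czvnz xyrig
Hunk 5: at line 4 remove [mxy,bowyb,qblvo] add [kxou,vqcd,xprsu] -> 10 lines: iikdx vgsuq nvlsk jndhn kxou vqcd xprsu rkfyp czvnz xyrig
Hunk 6: at line 1 remove [vgsuq,nvlsk,jndhn] add [mhwt,ydk] -> 9 lines: iikdx mhwt ydk kxou vqcd xprsu rkfyp czvnz xyrig
Hunk 7: at line 1 remove [ydk,kxou,vqcd] add [rbnd,dulgs] -> 8 lines: iikdx mhwt rbnd dulgs xprsu rkfyp czvnz xyrig

Answer: iikdx
mhwt
rbnd
dulgs
xprsu
rkfyp
czvnz
xyrig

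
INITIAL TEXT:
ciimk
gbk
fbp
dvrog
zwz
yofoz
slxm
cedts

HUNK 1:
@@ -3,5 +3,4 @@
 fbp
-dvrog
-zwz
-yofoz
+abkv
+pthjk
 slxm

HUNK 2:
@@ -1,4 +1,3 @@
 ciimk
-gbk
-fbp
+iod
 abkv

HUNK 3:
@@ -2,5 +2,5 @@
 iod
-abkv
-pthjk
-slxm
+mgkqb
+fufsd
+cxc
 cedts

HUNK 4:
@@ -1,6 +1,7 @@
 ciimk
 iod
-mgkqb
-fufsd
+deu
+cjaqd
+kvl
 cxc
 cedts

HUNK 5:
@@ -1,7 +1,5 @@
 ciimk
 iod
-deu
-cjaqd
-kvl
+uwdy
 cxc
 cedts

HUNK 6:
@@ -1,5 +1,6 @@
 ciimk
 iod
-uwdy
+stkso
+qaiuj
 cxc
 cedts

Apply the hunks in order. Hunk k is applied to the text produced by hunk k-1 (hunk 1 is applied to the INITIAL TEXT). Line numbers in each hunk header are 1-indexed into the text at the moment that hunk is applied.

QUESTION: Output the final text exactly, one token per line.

Answer: ciimk
iod
stkso
qaiuj
cxc
cedts

Derivation:
Hunk 1: at line 3 remove [dvrog,zwz,yofoz] add [abkv,pthjk] -> 7 lines: ciimk gbk fbp abkv pthjk slxm cedts
Hunk 2: at line 1 remove [gbk,fbp] add [iod] -> 6 lines: ciimk iod abkv pthjk slxm cedts
Hunk 3: at line 2 remove [abkv,pthjk,slxm] add [mgkqb,fufsd,cxc] -> 6 lines: ciimk iod mgkqb fufsd cxc cedts
Hunk 4: at line 1 remove [mgkqb,fufsd] add [deu,cjaqd,kvl] -> 7 lines: ciimk iod deu cjaqd kvl cxc cedts
Hunk 5: at line 1 remove [deu,cjaqd,kvl] add [uwdy] -> 5 lines: ciimk iod uwdy cxc cedts
Hunk 6: at line 1 remove [uwdy] add [stkso,qaiuj] -> 6 lines: ciimk iod stkso qaiuj cxc cedts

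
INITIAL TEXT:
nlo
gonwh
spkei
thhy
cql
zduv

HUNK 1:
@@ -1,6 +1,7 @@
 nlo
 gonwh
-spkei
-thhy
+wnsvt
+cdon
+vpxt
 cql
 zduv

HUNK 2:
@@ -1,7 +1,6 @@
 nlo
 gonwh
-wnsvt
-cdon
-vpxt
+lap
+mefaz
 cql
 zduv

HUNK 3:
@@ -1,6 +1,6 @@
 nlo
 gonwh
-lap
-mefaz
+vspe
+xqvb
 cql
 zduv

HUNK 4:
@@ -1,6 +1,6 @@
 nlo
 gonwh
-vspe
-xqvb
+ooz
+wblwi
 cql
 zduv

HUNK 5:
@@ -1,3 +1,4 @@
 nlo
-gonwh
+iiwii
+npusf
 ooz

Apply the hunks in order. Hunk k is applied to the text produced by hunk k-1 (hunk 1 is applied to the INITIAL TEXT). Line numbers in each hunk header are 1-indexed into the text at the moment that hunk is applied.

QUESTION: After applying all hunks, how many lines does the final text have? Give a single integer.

Answer: 7

Derivation:
Hunk 1: at line 1 remove [spkei,thhy] add [wnsvt,cdon,vpxt] -> 7 lines: nlo gonwh wnsvt cdon vpxt cql zduv
Hunk 2: at line 1 remove [wnsvt,cdon,vpxt] add [lap,mefaz] -> 6 lines: nlo gonwh lap mefaz cql zduv
Hunk 3: at line 1 remove [lap,mefaz] add [vspe,xqvb] -> 6 lines: nlo gonwh vspe xqvb cql zduv
Hunk 4: at line 1 remove [vspe,xqvb] add [ooz,wblwi] -> 6 lines: nlo gonwh ooz wblwi cql zduv
Hunk 5: at line 1 remove [gonwh] add [iiwii,npusf] -> 7 lines: nlo iiwii npusf ooz wblwi cql zduv
Final line count: 7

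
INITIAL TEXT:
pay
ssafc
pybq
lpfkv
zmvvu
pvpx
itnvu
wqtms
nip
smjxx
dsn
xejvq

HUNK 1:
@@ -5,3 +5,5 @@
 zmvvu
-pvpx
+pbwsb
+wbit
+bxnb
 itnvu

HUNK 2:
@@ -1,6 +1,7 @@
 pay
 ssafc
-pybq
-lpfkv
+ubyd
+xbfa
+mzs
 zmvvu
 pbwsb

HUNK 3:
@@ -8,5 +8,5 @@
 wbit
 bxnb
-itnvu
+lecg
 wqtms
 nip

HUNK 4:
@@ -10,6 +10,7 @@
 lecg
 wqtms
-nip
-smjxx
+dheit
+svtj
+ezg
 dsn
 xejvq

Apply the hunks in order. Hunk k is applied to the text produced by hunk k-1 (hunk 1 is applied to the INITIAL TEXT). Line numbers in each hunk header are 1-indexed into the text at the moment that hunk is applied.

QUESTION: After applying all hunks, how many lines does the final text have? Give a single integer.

Hunk 1: at line 5 remove [pvpx] add [pbwsb,wbit,bxnb] -> 14 lines: pay ssafc pybq lpfkv zmvvu pbwsb wbit bxnb itnvu wqtms nip smjxx dsn xejvq
Hunk 2: at line 1 remove [pybq,lpfkv] add [ubyd,xbfa,mzs] -> 15 lines: pay ssafc ubyd xbfa mzs zmvvu pbwsb wbit bxnb itnvu wqtms nip smjxx dsn xejvq
Hunk 3: at line 8 remove [itnvu] add [lecg] -> 15 lines: pay ssafc ubyd xbfa mzs zmvvu pbwsb wbit bxnb lecg wqtms nip smjxx dsn xejvq
Hunk 4: at line 10 remove [nip,smjxx] add [dheit,svtj,ezg] -> 16 lines: pay ssafc ubyd xbfa mzs zmvvu pbwsb wbit bxnb lecg wqtms dheit svtj ezg dsn xejvq
Final line count: 16

Answer: 16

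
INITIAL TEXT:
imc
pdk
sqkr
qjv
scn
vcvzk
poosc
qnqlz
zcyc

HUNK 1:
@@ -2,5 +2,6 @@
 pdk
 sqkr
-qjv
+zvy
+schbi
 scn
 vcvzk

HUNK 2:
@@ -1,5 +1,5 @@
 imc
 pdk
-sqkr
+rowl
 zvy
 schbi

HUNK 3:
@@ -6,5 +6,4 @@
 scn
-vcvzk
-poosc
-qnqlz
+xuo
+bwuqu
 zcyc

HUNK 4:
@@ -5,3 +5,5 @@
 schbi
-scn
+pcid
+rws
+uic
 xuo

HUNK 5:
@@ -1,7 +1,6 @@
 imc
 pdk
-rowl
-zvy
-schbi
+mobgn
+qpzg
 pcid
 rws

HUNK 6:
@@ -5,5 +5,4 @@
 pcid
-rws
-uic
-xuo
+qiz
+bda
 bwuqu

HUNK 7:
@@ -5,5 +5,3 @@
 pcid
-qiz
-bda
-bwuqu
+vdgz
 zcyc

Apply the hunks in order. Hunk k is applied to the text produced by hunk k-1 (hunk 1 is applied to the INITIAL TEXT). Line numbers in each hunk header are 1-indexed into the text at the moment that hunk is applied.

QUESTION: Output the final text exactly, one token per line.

Answer: imc
pdk
mobgn
qpzg
pcid
vdgz
zcyc

Derivation:
Hunk 1: at line 2 remove [qjv] add [zvy,schbi] -> 10 lines: imc pdk sqkr zvy schbi scn vcvzk poosc qnqlz zcyc
Hunk 2: at line 1 remove [sqkr] add [rowl] -> 10 lines: imc pdk rowl zvy schbi scn vcvzk poosc qnqlz zcyc
Hunk 3: at line 6 remove [vcvzk,poosc,qnqlz] add [xuo,bwuqu] -> 9 lines: imc pdk rowl zvy schbi scn xuo bwuqu zcyc
Hunk 4: at line 5 remove [scn] add [pcid,rws,uic] -> 11 lines: imc pdk rowl zvy schbi pcid rws uic xuo bwuqu zcyc
Hunk 5: at line 1 remove [rowl,zvy,schbi] add [mobgn,qpzg] -> 10 lines: imc pdk mobgn qpzg pcid rws uic xuo bwuqu zcyc
Hunk 6: at line 5 remove [rws,uic,xuo] add [qiz,bda] -> 9 lines: imc pdk mobgn qpzg pcid qiz bda bwuqu zcyc
Hunk 7: at line 5 remove [qiz,bda,bwuqu] add [vdgz] -> 7 lines: imc pdk mobgn qpzg pcid vdgz zcyc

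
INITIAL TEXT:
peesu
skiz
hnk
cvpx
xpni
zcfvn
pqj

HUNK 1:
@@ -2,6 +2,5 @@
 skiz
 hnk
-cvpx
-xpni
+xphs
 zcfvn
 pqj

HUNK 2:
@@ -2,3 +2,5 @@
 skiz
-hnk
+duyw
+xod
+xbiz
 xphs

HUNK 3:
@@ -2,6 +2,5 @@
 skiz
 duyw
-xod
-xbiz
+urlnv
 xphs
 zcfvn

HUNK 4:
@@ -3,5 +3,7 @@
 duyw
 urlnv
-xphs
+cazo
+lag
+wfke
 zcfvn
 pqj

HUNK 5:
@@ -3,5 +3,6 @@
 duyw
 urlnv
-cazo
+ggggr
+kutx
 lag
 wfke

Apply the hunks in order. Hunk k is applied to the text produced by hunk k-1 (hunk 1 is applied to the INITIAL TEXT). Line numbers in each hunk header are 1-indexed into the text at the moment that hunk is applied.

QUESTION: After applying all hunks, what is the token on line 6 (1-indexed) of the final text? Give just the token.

Hunk 1: at line 2 remove [cvpx,xpni] add [xphs] -> 6 lines: peesu skiz hnk xphs zcfvn pqj
Hunk 2: at line 2 remove [hnk] add [duyw,xod,xbiz] -> 8 lines: peesu skiz duyw xod xbiz xphs zcfvn pqj
Hunk 3: at line 2 remove [xod,xbiz] add [urlnv] -> 7 lines: peesu skiz duyw urlnv xphs zcfvn pqj
Hunk 4: at line 3 remove [xphs] add [cazo,lag,wfke] -> 9 lines: peesu skiz duyw urlnv cazo lag wfke zcfvn pqj
Hunk 5: at line 3 remove [cazo] add [ggggr,kutx] -> 10 lines: peesu skiz duyw urlnv ggggr kutx lag wfke zcfvn pqj
Final line 6: kutx

Answer: kutx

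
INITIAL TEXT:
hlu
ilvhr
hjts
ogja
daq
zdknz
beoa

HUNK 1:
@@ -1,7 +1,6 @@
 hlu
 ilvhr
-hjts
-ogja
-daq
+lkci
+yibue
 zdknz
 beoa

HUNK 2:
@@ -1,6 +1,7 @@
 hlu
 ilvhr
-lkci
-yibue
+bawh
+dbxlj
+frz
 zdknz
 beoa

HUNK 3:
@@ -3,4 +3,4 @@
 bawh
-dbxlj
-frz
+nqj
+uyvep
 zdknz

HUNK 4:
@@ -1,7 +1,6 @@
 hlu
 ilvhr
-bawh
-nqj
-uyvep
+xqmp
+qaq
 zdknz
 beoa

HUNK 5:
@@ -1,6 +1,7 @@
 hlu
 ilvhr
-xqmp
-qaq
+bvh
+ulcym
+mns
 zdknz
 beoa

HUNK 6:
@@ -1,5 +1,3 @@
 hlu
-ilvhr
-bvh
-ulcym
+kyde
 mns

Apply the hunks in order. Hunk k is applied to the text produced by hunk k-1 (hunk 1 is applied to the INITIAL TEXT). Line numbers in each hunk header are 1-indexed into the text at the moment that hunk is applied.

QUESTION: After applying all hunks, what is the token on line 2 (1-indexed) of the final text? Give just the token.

Answer: kyde

Derivation:
Hunk 1: at line 1 remove [hjts,ogja,daq] add [lkci,yibue] -> 6 lines: hlu ilvhr lkci yibue zdknz beoa
Hunk 2: at line 1 remove [lkci,yibue] add [bawh,dbxlj,frz] -> 7 lines: hlu ilvhr bawh dbxlj frz zdknz beoa
Hunk 3: at line 3 remove [dbxlj,frz] add [nqj,uyvep] -> 7 lines: hlu ilvhr bawh nqj uyvep zdknz beoa
Hunk 4: at line 1 remove [bawh,nqj,uyvep] add [xqmp,qaq] -> 6 lines: hlu ilvhr xqmp qaq zdknz beoa
Hunk 5: at line 1 remove [xqmp,qaq] add [bvh,ulcym,mns] -> 7 lines: hlu ilvhr bvh ulcym mns zdknz beoa
Hunk 6: at line 1 remove [ilvhr,bvh,ulcym] add [kyde] -> 5 lines: hlu kyde mns zdknz beoa
Final line 2: kyde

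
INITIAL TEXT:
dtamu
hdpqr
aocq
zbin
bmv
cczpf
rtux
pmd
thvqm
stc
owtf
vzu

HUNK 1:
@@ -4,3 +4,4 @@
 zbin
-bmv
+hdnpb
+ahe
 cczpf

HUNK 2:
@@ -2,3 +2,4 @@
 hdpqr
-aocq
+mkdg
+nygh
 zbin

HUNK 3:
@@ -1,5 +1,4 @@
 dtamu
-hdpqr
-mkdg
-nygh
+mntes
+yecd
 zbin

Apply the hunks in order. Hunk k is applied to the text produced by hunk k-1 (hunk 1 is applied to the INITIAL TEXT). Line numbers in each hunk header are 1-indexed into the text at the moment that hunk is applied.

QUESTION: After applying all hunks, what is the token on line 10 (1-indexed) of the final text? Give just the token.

Hunk 1: at line 4 remove [bmv] add [hdnpb,ahe] -> 13 lines: dtamu hdpqr aocq zbin hdnpb ahe cczpf rtux pmd thvqm stc owtf vzu
Hunk 2: at line 2 remove [aocq] add [mkdg,nygh] -> 14 lines: dtamu hdpqr mkdg nygh zbin hdnpb ahe cczpf rtux pmd thvqm stc owtf vzu
Hunk 3: at line 1 remove [hdpqr,mkdg,nygh] add [mntes,yecd] -> 13 lines: dtamu mntes yecd zbin hdnpb ahe cczpf rtux pmd thvqm stc owtf vzu
Final line 10: thvqm

Answer: thvqm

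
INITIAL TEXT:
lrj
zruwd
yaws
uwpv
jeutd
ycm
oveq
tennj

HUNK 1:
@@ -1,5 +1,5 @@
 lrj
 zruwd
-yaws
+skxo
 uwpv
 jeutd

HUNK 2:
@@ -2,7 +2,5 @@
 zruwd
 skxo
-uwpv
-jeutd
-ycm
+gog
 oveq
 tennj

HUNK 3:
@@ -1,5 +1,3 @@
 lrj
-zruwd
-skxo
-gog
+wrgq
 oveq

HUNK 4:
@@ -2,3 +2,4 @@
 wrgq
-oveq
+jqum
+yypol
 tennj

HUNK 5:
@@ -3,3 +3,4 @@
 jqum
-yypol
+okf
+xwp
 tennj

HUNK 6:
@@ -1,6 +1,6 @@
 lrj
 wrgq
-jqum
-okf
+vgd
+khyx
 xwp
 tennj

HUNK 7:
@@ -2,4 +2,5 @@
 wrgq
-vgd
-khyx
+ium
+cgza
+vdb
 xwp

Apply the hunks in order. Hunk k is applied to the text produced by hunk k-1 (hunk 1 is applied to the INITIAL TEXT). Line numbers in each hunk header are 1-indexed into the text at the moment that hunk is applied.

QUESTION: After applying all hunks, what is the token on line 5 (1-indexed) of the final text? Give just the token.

Hunk 1: at line 1 remove [yaws] add [skxo] -> 8 lines: lrj zruwd skxo uwpv jeutd ycm oveq tennj
Hunk 2: at line 2 remove [uwpv,jeutd,ycm] add [gog] -> 6 lines: lrj zruwd skxo gog oveq tennj
Hunk 3: at line 1 remove [zruwd,skxo,gog] add [wrgq] -> 4 lines: lrj wrgq oveq tennj
Hunk 4: at line 2 remove [oveq] add [jqum,yypol] -> 5 lines: lrj wrgq jqum yypol tennj
Hunk 5: at line 3 remove [yypol] add [okf,xwp] -> 6 lines: lrj wrgq jqum okf xwp tennj
Hunk 6: at line 1 remove [jqum,okf] add [vgd,khyx] -> 6 lines: lrj wrgq vgd khyx xwp tennj
Hunk 7: at line 2 remove [vgd,khyx] add [ium,cgza,vdb] -> 7 lines: lrj wrgq ium cgza vdb xwp tennj
Final line 5: vdb

Answer: vdb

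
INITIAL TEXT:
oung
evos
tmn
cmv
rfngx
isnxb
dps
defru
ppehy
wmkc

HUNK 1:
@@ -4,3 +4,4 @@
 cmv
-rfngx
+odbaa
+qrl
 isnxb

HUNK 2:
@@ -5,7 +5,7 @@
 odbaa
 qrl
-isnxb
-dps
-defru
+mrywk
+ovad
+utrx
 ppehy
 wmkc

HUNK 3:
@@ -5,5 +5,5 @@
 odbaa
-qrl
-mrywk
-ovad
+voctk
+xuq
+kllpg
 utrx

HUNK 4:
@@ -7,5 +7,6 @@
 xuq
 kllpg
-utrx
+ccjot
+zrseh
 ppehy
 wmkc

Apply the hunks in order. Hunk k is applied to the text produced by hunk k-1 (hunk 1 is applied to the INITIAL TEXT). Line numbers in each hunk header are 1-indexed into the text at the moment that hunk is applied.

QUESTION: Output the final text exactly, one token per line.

Hunk 1: at line 4 remove [rfngx] add [odbaa,qrl] -> 11 lines: oung evos tmn cmv odbaa qrl isnxb dps defru ppehy wmkc
Hunk 2: at line 5 remove [isnxb,dps,defru] add [mrywk,ovad,utrx] -> 11 lines: oung evos tmn cmv odbaa qrl mrywk ovad utrx ppehy wmkc
Hunk 3: at line 5 remove [qrl,mrywk,ovad] add [voctk,xuq,kllpg] -> 11 lines: oung evos tmn cmv odbaa voctk xuq kllpg utrx ppehy wmkc
Hunk 4: at line 7 remove [utrx] add [ccjot,zrseh] -> 12 lines: oung evos tmn cmv odbaa voctk xuq kllpg ccjot zrseh ppehy wmkc

Answer: oung
evos
tmn
cmv
odbaa
voctk
xuq
kllpg
ccjot
zrseh
ppehy
wmkc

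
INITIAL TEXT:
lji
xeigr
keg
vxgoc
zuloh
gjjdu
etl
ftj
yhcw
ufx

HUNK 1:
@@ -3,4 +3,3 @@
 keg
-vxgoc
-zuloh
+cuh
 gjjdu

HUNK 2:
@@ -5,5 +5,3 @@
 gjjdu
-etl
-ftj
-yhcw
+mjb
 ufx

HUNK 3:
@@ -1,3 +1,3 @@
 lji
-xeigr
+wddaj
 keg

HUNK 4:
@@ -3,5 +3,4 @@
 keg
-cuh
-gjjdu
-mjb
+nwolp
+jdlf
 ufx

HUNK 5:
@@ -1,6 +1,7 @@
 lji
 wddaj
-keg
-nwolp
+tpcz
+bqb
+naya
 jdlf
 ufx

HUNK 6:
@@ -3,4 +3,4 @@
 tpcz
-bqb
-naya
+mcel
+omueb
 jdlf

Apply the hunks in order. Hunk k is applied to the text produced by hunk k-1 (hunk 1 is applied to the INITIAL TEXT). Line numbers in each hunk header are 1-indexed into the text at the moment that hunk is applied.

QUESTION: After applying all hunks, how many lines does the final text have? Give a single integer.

Answer: 7

Derivation:
Hunk 1: at line 3 remove [vxgoc,zuloh] add [cuh] -> 9 lines: lji xeigr keg cuh gjjdu etl ftj yhcw ufx
Hunk 2: at line 5 remove [etl,ftj,yhcw] add [mjb] -> 7 lines: lji xeigr keg cuh gjjdu mjb ufx
Hunk 3: at line 1 remove [xeigr] add [wddaj] -> 7 lines: lji wddaj keg cuh gjjdu mjb ufx
Hunk 4: at line 3 remove [cuh,gjjdu,mjb] add [nwolp,jdlf] -> 6 lines: lji wddaj keg nwolp jdlf ufx
Hunk 5: at line 1 remove [keg,nwolp] add [tpcz,bqb,naya] -> 7 lines: lji wddaj tpcz bqb naya jdlf ufx
Hunk 6: at line 3 remove [bqb,naya] add [mcel,omueb] -> 7 lines: lji wddaj tpcz mcel omueb jdlf ufx
Final line count: 7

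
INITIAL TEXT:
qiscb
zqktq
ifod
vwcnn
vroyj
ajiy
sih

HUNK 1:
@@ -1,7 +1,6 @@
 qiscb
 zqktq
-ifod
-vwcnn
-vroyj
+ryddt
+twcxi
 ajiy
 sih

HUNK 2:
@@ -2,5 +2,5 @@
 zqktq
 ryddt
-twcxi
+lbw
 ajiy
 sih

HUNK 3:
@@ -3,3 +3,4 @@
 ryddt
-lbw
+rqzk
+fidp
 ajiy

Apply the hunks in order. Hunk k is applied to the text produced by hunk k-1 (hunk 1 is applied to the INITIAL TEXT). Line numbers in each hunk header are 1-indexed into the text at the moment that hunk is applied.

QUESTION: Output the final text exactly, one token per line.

Answer: qiscb
zqktq
ryddt
rqzk
fidp
ajiy
sih

Derivation:
Hunk 1: at line 1 remove [ifod,vwcnn,vroyj] add [ryddt,twcxi] -> 6 lines: qiscb zqktq ryddt twcxi ajiy sih
Hunk 2: at line 2 remove [twcxi] add [lbw] -> 6 lines: qiscb zqktq ryddt lbw ajiy sih
Hunk 3: at line 3 remove [lbw] add [rqzk,fidp] -> 7 lines: qiscb zqktq ryddt rqzk fidp ajiy sih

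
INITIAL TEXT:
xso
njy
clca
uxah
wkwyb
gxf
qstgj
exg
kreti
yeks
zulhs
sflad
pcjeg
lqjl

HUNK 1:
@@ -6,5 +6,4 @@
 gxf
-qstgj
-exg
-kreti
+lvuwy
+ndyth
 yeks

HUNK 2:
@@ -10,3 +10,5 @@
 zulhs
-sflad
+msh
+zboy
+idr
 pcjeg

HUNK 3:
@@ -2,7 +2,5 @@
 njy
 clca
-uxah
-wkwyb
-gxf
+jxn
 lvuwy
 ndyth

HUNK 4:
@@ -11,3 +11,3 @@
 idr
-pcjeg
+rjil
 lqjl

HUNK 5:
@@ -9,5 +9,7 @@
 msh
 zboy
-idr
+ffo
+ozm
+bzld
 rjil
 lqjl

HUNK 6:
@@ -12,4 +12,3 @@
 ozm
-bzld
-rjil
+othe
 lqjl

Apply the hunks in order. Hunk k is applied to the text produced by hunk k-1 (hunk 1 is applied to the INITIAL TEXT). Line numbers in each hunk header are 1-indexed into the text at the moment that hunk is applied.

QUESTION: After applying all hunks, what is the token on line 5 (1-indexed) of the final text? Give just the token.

Hunk 1: at line 6 remove [qstgj,exg,kreti] add [lvuwy,ndyth] -> 13 lines: xso njy clca uxah wkwyb gxf lvuwy ndyth yeks zulhs sflad pcjeg lqjl
Hunk 2: at line 10 remove [sflad] add [msh,zboy,idr] -> 15 lines: xso njy clca uxah wkwyb gxf lvuwy ndyth yeks zulhs msh zboy idr pcjeg lqjl
Hunk 3: at line 2 remove [uxah,wkwyb,gxf] add [jxn] -> 13 lines: xso njy clca jxn lvuwy ndyth yeks zulhs msh zboy idr pcjeg lqjl
Hunk 4: at line 11 remove [pcjeg] add [rjil] -> 13 lines: xso njy clca jxn lvuwy ndyth yeks zulhs msh zboy idr rjil lqjl
Hunk 5: at line 9 remove [idr] add [ffo,ozm,bzld] -> 15 lines: xso njy clca jxn lvuwy ndyth yeks zulhs msh zboy ffo ozm bzld rjil lqjl
Hunk 6: at line 12 remove [bzld,rjil] add [othe] -> 14 lines: xso njy clca jxn lvuwy ndyth yeks zulhs msh zboy ffo ozm othe lqjl
Final line 5: lvuwy

Answer: lvuwy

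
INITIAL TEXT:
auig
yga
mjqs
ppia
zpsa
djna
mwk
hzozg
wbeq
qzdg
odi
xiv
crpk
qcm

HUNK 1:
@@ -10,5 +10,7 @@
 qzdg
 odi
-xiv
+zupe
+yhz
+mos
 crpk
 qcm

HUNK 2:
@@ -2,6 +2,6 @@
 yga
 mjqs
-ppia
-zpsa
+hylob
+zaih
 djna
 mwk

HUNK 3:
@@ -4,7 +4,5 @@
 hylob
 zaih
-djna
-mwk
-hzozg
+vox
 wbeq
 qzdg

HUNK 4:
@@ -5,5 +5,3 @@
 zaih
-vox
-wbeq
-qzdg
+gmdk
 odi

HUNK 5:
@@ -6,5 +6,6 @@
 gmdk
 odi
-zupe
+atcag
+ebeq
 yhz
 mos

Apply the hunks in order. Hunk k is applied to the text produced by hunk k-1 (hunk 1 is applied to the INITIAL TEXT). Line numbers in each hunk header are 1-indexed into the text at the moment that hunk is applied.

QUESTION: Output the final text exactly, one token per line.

Hunk 1: at line 10 remove [xiv] add [zupe,yhz,mos] -> 16 lines: auig yga mjqs ppia zpsa djna mwk hzozg wbeq qzdg odi zupe yhz mos crpk qcm
Hunk 2: at line 2 remove [ppia,zpsa] add [hylob,zaih] -> 16 lines: auig yga mjqs hylob zaih djna mwk hzozg wbeq qzdg odi zupe yhz mos crpk qcm
Hunk 3: at line 4 remove [djna,mwk,hzozg] add [vox] -> 14 lines: auig yga mjqs hylob zaih vox wbeq qzdg odi zupe yhz mos crpk qcm
Hunk 4: at line 5 remove [vox,wbeq,qzdg] add [gmdk] -> 12 lines: auig yga mjqs hylob zaih gmdk odi zupe yhz mos crpk qcm
Hunk 5: at line 6 remove [zupe] add [atcag,ebeq] -> 13 lines: auig yga mjqs hylob zaih gmdk odi atcag ebeq yhz mos crpk qcm

Answer: auig
yga
mjqs
hylob
zaih
gmdk
odi
atcag
ebeq
yhz
mos
crpk
qcm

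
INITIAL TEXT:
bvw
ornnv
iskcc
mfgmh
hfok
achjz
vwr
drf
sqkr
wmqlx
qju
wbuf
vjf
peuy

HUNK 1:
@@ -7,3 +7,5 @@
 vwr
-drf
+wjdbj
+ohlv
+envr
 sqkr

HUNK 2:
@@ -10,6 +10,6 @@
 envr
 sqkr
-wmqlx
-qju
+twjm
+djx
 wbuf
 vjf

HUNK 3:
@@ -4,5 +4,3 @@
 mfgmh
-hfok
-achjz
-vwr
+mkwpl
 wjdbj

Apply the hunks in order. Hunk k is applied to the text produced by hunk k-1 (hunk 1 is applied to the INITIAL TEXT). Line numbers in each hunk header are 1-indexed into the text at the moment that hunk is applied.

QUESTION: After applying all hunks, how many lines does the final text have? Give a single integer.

Answer: 14

Derivation:
Hunk 1: at line 7 remove [drf] add [wjdbj,ohlv,envr] -> 16 lines: bvw ornnv iskcc mfgmh hfok achjz vwr wjdbj ohlv envr sqkr wmqlx qju wbuf vjf peuy
Hunk 2: at line 10 remove [wmqlx,qju] add [twjm,djx] -> 16 lines: bvw ornnv iskcc mfgmh hfok achjz vwr wjdbj ohlv envr sqkr twjm djx wbuf vjf peuy
Hunk 3: at line 4 remove [hfok,achjz,vwr] add [mkwpl] -> 14 lines: bvw ornnv iskcc mfgmh mkwpl wjdbj ohlv envr sqkr twjm djx wbuf vjf peuy
Final line count: 14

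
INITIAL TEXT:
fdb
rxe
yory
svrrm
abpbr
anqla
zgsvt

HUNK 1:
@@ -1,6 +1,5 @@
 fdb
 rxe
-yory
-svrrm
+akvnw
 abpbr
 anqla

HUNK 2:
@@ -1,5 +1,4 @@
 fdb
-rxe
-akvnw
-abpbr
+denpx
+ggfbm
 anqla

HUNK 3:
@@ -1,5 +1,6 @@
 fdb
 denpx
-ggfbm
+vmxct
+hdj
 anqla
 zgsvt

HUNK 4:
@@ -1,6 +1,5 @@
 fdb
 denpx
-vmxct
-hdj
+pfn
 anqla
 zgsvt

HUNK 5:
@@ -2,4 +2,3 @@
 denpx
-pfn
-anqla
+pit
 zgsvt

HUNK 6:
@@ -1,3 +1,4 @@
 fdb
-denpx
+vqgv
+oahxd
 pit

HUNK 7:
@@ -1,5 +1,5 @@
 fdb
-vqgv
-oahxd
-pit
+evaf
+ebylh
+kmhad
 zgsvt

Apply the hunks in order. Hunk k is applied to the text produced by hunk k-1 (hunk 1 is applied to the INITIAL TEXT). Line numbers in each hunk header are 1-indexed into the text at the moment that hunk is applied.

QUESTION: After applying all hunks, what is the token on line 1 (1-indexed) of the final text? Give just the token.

Answer: fdb

Derivation:
Hunk 1: at line 1 remove [yory,svrrm] add [akvnw] -> 6 lines: fdb rxe akvnw abpbr anqla zgsvt
Hunk 2: at line 1 remove [rxe,akvnw,abpbr] add [denpx,ggfbm] -> 5 lines: fdb denpx ggfbm anqla zgsvt
Hunk 3: at line 1 remove [ggfbm] add [vmxct,hdj] -> 6 lines: fdb denpx vmxct hdj anqla zgsvt
Hunk 4: at line 1 remove [vmxct,hdj] add [pfn] -> 5 lines: fdb denpx pfn anqla zgsvt
Hunk 5: at line 2 remove [pfn,anqla] add [pit] -> 4 lines: fdb denpx pit zgsvt
Hunk 6: at line 1 remove [denpx] add [vqgv,oahxd] -> 5 lines: fdb vqgv oahxd pit zgsvt
Hunk 7: at line 1 remove [vqgv,oahxd,pit] add [evaf,ebylh,kmhad] -> 5 lines: fdb evaf ebylh kmhad zgsvt
Final line 1: fdb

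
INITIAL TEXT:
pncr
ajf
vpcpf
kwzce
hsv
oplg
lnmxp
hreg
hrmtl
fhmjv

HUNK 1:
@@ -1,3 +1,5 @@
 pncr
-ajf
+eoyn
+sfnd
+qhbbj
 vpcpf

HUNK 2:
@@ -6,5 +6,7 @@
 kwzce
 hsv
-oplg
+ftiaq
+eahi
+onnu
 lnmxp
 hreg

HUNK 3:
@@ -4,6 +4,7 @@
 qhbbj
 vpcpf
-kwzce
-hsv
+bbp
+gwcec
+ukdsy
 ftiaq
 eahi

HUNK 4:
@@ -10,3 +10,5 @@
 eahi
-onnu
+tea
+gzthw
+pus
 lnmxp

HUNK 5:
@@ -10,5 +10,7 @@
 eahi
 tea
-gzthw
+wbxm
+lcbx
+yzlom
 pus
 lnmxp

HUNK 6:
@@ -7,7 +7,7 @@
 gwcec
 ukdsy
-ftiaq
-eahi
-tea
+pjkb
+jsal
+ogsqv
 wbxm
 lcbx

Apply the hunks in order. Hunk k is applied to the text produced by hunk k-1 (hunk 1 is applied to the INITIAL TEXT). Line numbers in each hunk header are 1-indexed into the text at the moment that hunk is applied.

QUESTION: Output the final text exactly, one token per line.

Answer: pncr
eoyn
sfnd
qhbbj
vpcpf
bbp
gwcec
ukdsy
pjkb
jsal
ogsqv
wbxm
lcbx
yzlom
pus
lnmxp
hreg
hrmtl
fhmjv

Derivation:
Hunk 1: at line 1 remove [ajf] add [eoyn,sfnd,qhbbj] -> 12 lines: pncr eoyn sfnd qhbbj vpcpf kwzce hsv oplg lnmxp hreg hrmtl fhmjv
Hunk 2: at line 6 remove [oplg] add [ftiaq,eahi,onnu] -> 14 lines: pncr eoyn sfnd qhbbj vpcpf kwzce hsv ftiaq eahi onnu lnmxp hreg hrmtl fhmjv
Hunk 3: at line 4 remove [kwzce,hsv] add [bbp,gwcec,ukdsy] -> 15 lines: pncr eoyn sfnd qhbbj vpcpf bbp gwcec ukdsy ftiaq eahi onnu lnmxp hreg hrmtl fhmjv
Hunk 4: at line 10 remove [onnu] add [tea,gzthw,pus] -> 17 lines: pncr eoyn sfnd qhbbj vpcpf bbp gwcec ukdsy ftiaq eahi tea gzthw pus lnmxp hreg hrmtl fhmjv
Hunk 5: at line 10 remove [gzthw] add [wbxm,lcbx,yzlom] -> 19 lines: pncr eoyn sfnd qhbbj vpcpf bbp gwcec ukdsy ftiaq eahi tea wbxm lcbx yzlom pus lnmxp hreg hrmtl fhmjv
Hunk 6: at line 7 remove [ftiaq,eahi,tea] add [pjkb,jsal,ogsqv] -> 19 lines: pncr eoyn sfnd qhbbj vpcpf bbp gwcec ukdsy pjkb jsal ogsqv wbxm lcbx yzlom pus lnmxp hreg hrmtl fhmjv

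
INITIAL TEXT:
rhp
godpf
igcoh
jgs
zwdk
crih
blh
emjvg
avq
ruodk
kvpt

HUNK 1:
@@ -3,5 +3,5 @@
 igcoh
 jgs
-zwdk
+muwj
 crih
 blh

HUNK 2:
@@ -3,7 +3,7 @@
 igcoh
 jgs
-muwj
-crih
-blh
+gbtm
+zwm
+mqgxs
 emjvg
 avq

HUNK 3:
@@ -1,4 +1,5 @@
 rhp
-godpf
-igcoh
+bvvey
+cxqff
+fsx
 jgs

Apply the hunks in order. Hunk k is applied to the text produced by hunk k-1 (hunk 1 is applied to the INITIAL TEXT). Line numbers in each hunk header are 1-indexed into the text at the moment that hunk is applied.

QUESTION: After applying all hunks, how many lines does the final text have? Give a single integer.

Answer: 12

Derivation:
Hunk 1: at line 3 remove [zwdk] add [muwj] -> 11 lines: rhp godpf igcoh jgs muwj crih blh emjvg avq ruodk kvpt
Hunk 2: at line 3 remove [muwj,crih,blh] add [gbtm,zwm,mqgxs] -> 11 lines: rhp godpf igcoh jgs gbtm zwm mqgxs emjvg avq ruodk kvpt
Hunk 3: at line 1 remove [godpf,igcoh] add [bvvey,cxqff,fsx] -> 12 lines: rhp bvvey cxqff fsx jgs gbtm zwm mqgxs emjvg avq ruodk kvpt
Final line count: 12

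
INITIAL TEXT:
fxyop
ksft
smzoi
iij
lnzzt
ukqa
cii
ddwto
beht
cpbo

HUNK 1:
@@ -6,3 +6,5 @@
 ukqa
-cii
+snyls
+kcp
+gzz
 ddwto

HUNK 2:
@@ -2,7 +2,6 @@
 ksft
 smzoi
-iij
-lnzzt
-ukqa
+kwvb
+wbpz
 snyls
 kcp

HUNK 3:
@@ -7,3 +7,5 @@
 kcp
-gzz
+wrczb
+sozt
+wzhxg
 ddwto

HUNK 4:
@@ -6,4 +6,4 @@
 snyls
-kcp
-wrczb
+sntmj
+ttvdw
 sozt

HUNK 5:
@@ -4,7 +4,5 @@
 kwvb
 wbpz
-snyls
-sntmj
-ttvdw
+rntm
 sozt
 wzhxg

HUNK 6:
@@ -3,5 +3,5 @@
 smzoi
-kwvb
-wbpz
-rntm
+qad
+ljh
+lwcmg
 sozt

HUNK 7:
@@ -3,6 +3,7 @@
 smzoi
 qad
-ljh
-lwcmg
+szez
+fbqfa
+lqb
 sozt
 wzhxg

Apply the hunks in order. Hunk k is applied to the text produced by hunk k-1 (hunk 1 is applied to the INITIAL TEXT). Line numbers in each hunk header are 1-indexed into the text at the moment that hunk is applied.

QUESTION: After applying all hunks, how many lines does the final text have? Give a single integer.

Answer: 12

Derivation:
Hunk 1: at line 6 remove [cii] add [snyls,kcp,gzz] -> 12 lines: fxyop ksft smzoi iij lnzzt ukqa snyls kcp gzz ddwto beht cpbo
Hunk 2: at line 2 remove [iij,lnzzt,ukqa] add [kwvb,wbpz] -> 11 lines: fxyop ksft smzoi kwvb wbpz snyls kcp gzz ddwto beht cpbo
Hunk 3: at line 7 remove [gzz] add [wrczb,sozt,wzhxg] -> 13 lines: fxyop ksft smzoi kwvb wbpz snyls kcp wrczb sozt wzhxg ddwto beht cpbo
Hunk 4: at line 6 remove [kcp,wrczb] add [sntmj,ttvdw] -> 13 lines: fxyop ksft smzoi kwvb wbpz snyls sntmj ttvdw sozt wzhxg ddwto beht cpbo
Hunk 5: at line 4 remove [snyls,sntmj,ttvdw] add [rntm] -> 11 lines: fxyop ksft smzoi kwvb wbpz rntm sozt wzhxg ddwto beht cpbo
Hunk 6: at line 3 remove [kwvb,wbpz,rntm] add [qad,ljh,lwcmg] -> 11 lines: fxyop ksft smzoi qad ljh lwcmg sozt wzhxg ddwto beht cpbo
Hunk 7: at line 3 remove [ljh,lwcmg] add [szez,fbqfa,lqb] -> 12 lines: fxyop ksft smzoi qad szez fbqfa lqb sozt wzhxg ddwto beht cpbo
Final line count: 12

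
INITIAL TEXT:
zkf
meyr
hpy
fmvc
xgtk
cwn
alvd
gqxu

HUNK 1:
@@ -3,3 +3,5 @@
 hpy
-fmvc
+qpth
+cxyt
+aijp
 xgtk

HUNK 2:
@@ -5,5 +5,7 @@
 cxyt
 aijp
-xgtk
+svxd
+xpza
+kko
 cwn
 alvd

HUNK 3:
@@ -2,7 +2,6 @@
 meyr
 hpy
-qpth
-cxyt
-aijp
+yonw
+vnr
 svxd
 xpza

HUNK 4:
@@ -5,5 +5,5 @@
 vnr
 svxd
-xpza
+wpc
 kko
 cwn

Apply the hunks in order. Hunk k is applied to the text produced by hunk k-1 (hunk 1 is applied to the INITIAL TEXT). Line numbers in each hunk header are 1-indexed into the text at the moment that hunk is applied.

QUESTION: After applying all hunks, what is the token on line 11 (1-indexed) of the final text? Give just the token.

Answer: gqxu

Derivation:
Hunk 1: at line 3 remove [fmvc] add [qpth,cxyt,aijp] -> 10 lines: zkf meyr hpy qpth cxyt aijp xgtk cwn alvd gqxu
Hunk 2: at line 5 remove [xgtk] add [svxd,xpza,kko] -> 12 lines: zkf meyr hpy qpth cxyt aijp svxd xpza kko cwn alvd gqxu
Hunk 3: at line 2 remove [qpth,cxyt,aijp] add [yonw,vnr] -> 11 lines: zkf meyr hpy yonw vnr svxd xpza kko cwn alvd gqxu
Hunk 4: at line 5 remove [xpza] add [wpc] -> 11 lines: zkf meyr hpy yonw vnr svxd wpc kko cwn alvd gqxu
Final line 11: gqxu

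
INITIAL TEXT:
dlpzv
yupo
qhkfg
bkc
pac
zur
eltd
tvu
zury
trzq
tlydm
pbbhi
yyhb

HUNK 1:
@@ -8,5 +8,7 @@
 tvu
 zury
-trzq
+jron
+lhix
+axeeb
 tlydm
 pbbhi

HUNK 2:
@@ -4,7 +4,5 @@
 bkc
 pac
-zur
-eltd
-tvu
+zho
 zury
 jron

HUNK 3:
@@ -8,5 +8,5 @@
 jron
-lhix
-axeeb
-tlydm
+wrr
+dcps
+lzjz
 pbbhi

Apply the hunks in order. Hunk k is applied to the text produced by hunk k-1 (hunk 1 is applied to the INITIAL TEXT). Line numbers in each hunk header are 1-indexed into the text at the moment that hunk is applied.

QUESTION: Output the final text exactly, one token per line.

Answer: dlpzv
yupo
qhkfg
bkc
pac
zho
zury
jron
wrr
dcps
lzjz
pbbhi
yyhb

Derivation:
Hunk 1: at line 8 remove [trzq] add [jron,lhix,axeeb] -> 15 lines: dlpzv yupo qhkfg bkc pac zur eltd tvu zury jron lhix axeeb tlydm pbbhi yyhb
Hunk 2: at line 4 remove [zur,eltd,tvu] add [zho] -> 13 lines: dlpzv yupo qhkfg bkc pac zho zury jron lhix axeeb tlydm pbbhi yyhb
Hunk 3: at line 8 remove [lhix,axeeb,tlydm] add [wrr,dcps,lzjz] -> 13 lines: dlpzv yupo qhkfg bkc pac zho zury jron wrr dcps lzjz pbbhi yyhb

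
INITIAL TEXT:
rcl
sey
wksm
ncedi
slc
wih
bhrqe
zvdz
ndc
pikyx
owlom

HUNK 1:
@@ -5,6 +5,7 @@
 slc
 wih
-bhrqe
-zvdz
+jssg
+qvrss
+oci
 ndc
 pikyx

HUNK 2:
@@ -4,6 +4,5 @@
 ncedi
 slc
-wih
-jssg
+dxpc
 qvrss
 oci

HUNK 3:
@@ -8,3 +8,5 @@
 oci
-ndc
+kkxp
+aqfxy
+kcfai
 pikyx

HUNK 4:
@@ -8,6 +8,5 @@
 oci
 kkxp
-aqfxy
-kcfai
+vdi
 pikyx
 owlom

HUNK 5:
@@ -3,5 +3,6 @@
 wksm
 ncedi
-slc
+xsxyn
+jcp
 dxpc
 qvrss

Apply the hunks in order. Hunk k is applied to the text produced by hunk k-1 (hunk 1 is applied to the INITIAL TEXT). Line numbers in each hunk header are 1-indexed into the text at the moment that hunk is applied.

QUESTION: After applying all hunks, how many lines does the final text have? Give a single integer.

Answer: 13

Derivation:
Hunk 1: at line 5 remove [bhrqe,zvdz] add [jssg,qvrss,oci] -> 12 lines: rcl sey wksm ncedi slc wih jssg qvrss oci ndc pikyx owlom
Hunk 2: at line 4 remove [wih,jssg] add [dxpc] -> 11 lines: rcl sey wksm ncedi slc dxpc qvrss oci ndc pikyx owlom
Hunk 3: at line 8 remove [ndc] add [kkxp,aqfxy,kcfai] -> 13 lines: rcl sey wksm ncedi slc dxpc qvrss oci kkxp aqfxy kcfai pikyx owlom
Hunk 4: at line 8 remove [aqfxy,kcfai] add [vdi] -> 12 lines: rcl sey wksm ncedi slc dxpc qvrss oci kkxp vdi pikyx owlom
Hunk 5: at line 3 remove [slc] add [xsxyn,jcp] -> 13 lines: rcl sey wksm ncedi xsxyn jcp dxpc qvrss oci kkxp vdi pikyx owlom
Final line count: 13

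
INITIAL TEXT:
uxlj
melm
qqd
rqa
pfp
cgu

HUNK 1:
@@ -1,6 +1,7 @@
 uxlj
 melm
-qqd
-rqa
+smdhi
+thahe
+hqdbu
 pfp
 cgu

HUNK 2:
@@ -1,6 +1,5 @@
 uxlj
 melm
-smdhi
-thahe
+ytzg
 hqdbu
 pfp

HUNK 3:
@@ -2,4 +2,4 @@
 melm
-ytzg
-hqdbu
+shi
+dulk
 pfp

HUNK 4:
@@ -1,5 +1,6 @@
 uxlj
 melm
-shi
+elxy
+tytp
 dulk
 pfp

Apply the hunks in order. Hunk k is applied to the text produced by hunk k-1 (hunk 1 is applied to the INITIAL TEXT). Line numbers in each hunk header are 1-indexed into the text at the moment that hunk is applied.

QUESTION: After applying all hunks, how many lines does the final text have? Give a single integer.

Answer: 7

Derivation:
Hunk 1: at line 1 remove [qqd,rqa] add [smdhi,thahe,hqdbu] -> 7 lines: uxlj melm smdhi thahe hqdbu pfp cgu
Hunk 2: at line 1 remove [smdhi,thahe] add [ytzg] -> 6 lines: uxlj melm ytzg hqdbu pfp cgu
Hunk 3: at line 2 remove [ytzg,hqdbu] add [shi,dulk] -> 6 lines: uxlj melm shi dulk pfp cgu
Hunk 4: at line 1 remove [shi] add [elxy,tytp] -> 7 lines: uxlj melm elxy tytp dulk pfp cgu
Final line count: 7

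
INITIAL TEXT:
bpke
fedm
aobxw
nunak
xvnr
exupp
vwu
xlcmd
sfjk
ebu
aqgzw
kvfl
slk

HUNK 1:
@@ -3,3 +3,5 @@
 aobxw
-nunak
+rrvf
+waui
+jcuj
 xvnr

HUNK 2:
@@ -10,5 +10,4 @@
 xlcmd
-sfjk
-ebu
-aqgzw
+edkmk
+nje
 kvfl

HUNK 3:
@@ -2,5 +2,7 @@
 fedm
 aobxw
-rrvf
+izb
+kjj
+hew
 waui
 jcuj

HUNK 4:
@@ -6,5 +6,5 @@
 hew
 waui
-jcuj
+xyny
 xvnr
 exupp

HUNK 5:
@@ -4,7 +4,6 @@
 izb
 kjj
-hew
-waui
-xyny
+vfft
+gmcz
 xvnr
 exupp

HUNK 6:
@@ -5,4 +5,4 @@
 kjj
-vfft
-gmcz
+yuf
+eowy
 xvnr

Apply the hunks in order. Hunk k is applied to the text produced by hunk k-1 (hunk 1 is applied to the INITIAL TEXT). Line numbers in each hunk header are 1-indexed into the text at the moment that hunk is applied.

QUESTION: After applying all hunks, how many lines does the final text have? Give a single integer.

Hunk 1: at line 3 remove [nunak] add [rrvf,waui,jcuj] -> 15 lines: bpke fedm aobxw rrvf waui jcuj xvnr exupp vwu xlcmd sfjk ebu aqgzw kvfl slk
Hunk 2: at line 10 remove [sfjk,ebu,aqgzw] add [edkmk,nje] -> 14 lines: bpke fedm aobxw rrvf waui jcuj xvnr exupp vwu xlcmd edkmk nje kvfl slk
Hunk 3: at line 2 remove [rrvf] add [izb,kjj,hew] -> 16 lines: bpke fedm aobxw izb kjj hew waui jcuj xvnr exupp vwu xlcmd edkmk nje kvfl slk
Hunk 4: at line 6 remove [jcuj] add [xyny] -> 16 lines: bpke fedm aobxw izb kjj hew waui xyny xvnr exupp vwu xlcmd edkmk nje kvfl slk
Hunk 5: at line 4 remove [hew,waui,xyny] add [vfft,gmcz] -> 15 lines: bpke fedm aobxw izb kjj vfft gmcz xvnr exupp vwu xlcmd edkmk nje kvfl slk
Hunk 6: at line 5 remove [vfft,gmcz] add [yuf,eowy] -> 15 lines: bpke fedm aobxw izb kjj yuf eowy xvnr exupp vwu xlcmd edkmk nje kvfl slk
Final line count: 15

Answer: 15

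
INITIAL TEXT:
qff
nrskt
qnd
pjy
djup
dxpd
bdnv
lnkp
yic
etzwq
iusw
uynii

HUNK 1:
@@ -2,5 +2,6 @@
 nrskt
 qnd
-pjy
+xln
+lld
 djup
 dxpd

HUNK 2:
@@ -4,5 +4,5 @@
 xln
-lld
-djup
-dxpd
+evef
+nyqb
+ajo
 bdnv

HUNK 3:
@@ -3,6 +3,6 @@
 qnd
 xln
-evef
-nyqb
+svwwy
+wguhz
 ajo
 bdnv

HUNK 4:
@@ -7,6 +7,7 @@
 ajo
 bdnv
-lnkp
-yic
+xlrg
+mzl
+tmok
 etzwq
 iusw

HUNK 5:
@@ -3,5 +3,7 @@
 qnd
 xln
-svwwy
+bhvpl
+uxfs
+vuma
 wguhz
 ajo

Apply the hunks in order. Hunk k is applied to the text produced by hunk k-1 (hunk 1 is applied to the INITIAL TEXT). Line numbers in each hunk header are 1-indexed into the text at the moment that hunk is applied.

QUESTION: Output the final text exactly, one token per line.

Answer: qff
nrskt
qnd
xln
bhvpl
uxfs
vuma
wguhz
ajo
bdnv
xlrg
mzl
tmok
etzwq
iusw
uynii

Derivation:
Hunk 1: at line 2 remove [pjy] add [xln,lld] -> 13 lines: qff nrskt qnd xln lld djup dxpd bdnv lnkp yic etzwq iusw uynii
Hunk 2: at line 4 remove [lld,djup,dxpd] add [evef,nyqb,ajo] -> 13 lines: qff nrskt qnd xln evef nyqb ajo bdnv lnkp yic etzwq iusw uynii
Hunk 3: at line 3 remove [evef,nyqb] add [svwwy,wguhz] -> 13 lines: qff nrskt qnd xln svwwy wguhz ajo bdnv lnkp yic etzwq iusw uynii
Hunk 4: at line 7 remove [lnkp,yic] add [xlrg,mzl,tmok] -> 14 lines: qff nrskt qnd xln svwwy wguhz ajo bdnv xlrg mzl tmok etzwq iusw uynii
Hunk 5: at line 3 remove [svwwy] add [bhvpl,uxfs,vuma] -> 16 lines: qff nrskt qnd xln bhvpl uxfs vuma wguhz ajo bdnv xlrg mzl tmok etzwq iusw uynii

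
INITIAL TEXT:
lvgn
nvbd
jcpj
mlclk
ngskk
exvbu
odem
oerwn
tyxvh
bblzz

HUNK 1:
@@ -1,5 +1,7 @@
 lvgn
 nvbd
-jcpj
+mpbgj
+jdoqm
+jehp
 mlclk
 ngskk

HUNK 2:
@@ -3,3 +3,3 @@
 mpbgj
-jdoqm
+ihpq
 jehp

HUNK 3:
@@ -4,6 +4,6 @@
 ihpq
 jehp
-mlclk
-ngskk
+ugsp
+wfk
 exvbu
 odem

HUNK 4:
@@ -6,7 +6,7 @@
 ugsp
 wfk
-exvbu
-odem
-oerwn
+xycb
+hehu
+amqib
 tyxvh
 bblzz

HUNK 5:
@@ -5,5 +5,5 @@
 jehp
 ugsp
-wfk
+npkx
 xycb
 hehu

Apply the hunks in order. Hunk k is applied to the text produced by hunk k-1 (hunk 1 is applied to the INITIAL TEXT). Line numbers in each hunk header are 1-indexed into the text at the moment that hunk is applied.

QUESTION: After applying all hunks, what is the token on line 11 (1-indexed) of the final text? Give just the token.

Hunk 1: at line 1 remove [jcpj] add [mpbgj,jdoqm,jehp] -> 12 lines: lvgn nvbd mpbgj jdoqm jehp mlclk ngskk exvbu odem oerwn tyxvh bblzz
Hunk 2: at line 3 remove [jdoqm] add [ihpq] -> 12 lines: lvgn nvbd mpbgj ihpq jehp mlclk ngskk exvbu odem oerwn tyxvh bblzz
Hunk 3: at line 4 remove [mlclk,ngskk] add [ugsp,wfk] -> 12 lines: lvgn nvbd mpbgj ihpq jehp ugsp wfk exvbu odem oerwn tyxvh bblzz
Hunk 4: at line 6 remove [exvbu,odem,oerwn] add [xycb,hehu,amqib] -> 12 lines: lvgn nvbd mpbgj ihpq jehp ugsp wfk xycb hehu amqib tyxvh bblzz
Hunk 5: at line 5 remove [wfk] add [npkx] -> 12 lines: lvgn nvbd mpbgj ihpq jehp ugsp npkx xycb hehu amqib tyxvh bblzz
Final line 11: tyxvh

Answer: tyxvh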